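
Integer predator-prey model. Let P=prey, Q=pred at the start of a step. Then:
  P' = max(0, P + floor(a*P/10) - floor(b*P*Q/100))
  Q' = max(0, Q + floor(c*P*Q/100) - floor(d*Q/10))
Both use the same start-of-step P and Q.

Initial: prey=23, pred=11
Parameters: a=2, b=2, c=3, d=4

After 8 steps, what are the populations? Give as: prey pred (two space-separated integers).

Answer: 6 12

Derivation:
Step 1: prey: 23+4-5=22; pred: 11+7-4=14
Step 2: prey: 22+4-6=20; pred: 14+9-5=18
Step 3: prey: 20+4-7=17; pred: 18+10-7=21
Step 4: prey: 17+3-7=13; pred: 21+10-8=23
Step 5: prey: 13+2-5=10; pred: 23+8-9=22
Step 6: prey: 10+2-4=8; pred: 22+6-8=20
Step 7: prey: 8+1-3=6; pred: 20+4-8=16
Step 8: prey: 6+1-1=6; pred: 16+2-6=12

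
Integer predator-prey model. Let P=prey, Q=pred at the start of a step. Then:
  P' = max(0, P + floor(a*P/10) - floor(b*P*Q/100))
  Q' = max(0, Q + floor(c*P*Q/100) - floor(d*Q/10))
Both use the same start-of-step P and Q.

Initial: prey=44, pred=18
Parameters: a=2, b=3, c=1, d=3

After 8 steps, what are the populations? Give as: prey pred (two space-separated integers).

Answer: 6 5

Derivation:
Step 1: prey: 44+8-23=29; pred: 18+7-5=20
Step 2: prey: 29+5-17=17; pred: 20+5-6=19
Step 3: prey: 17+3-9=11; pred: 19+3-5=17
Step 4: prey: 11+2-5=8; pred: 17+1-5=13
Step 5: prey: 8+1-3=6; pred: 13+1-3=11
Step 6: prey: 6+1-1=6; pred: 11+0-3=8
Step 7: prey: 6+1-1=6; pred: 8+0-2=6
Step 8: prey: 6+1-1=6; pred: 6+0-1=5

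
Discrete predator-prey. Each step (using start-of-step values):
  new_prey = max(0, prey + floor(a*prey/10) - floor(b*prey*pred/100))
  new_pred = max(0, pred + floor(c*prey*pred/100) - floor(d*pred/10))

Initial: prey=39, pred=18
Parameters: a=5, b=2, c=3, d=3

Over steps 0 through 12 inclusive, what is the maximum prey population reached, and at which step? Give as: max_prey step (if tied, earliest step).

Answer: 44 1

Derivation:
Step 1: prey: 39+19-14=44; pred: 18+21-5=34
Step 2: prey: 44+22-29=37; pred: 34+44-10=68
Step 3: prey: 37+18-50=5; pred: 68+75-20=123
Step 4: prey: 5+2-12=0; pred: 123+18-36=105
Step 5: prey: 0+0-0=0; pred: 105+0-31=74
Step 6: prey: 0+0-0=0; pred: 74+0-22=52
Step 7: prey: 0+0-0=0; pred: 52+0-15=37
Step 8: prey: 0+0-0=0; pred: 37+0-11=26
Step 9: prey: 0+0-0=0; pred: 26+0-7=19
Step 10: prey: 0+0-0=0; pred: 19+0-5=14
Step 11: prey: 0+0-0=0; pred: 14+0-4=10
Step 12: prey: 0+0-0=0; pred: 10+0-3=7
Max prey = 44 at step 1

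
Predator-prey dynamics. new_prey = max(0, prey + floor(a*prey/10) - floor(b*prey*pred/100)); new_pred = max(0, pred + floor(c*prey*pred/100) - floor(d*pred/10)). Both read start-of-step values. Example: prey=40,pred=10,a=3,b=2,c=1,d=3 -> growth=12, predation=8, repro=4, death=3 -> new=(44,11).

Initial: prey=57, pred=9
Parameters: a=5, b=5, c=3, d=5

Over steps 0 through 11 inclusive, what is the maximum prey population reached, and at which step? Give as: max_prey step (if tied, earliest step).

Answer: 60 1

Derivation:
Step 1: prey: 57+28-25=60; pred: 9+15-4=20
Step 2: prey: 60+30-60=30; pred: 20+36-10=46
Step 3: prey: 30+15-69=0; pred: 46+41-23=64
Step 4: prey: 0+0-0=0; pred: 64+0-32=32
Step 5: prey: 0+0-0=0; pred: 32+0-16=16
Step 6: prey: 0+0-0=0; pred: 16+0-8=8
Step 7: prey: 0+0-0=0; pred: 8+0-4=4
Step 8: prey: 0+0-0=0; pred: 4+0-2=2
Step 9: prey: 0+0-0=0; pred: 2+0-1=1
Step 10: prey: 0+0-0=0; pred: 1+0-0=1
Step 11: prey: 0+0-0=0; pred: 1+0-0=1
Max prey = 60 at step 1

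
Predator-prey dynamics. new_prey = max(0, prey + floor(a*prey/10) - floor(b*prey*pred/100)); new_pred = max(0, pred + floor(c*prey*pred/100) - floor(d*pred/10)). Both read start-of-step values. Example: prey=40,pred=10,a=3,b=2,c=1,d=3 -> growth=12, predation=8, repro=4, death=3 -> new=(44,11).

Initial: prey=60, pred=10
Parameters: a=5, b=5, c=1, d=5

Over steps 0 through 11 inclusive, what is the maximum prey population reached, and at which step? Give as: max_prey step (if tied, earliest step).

Answer: 63 11

Derivation:
Step 1: prey: 60+30-30=60; pred: 10+6-5=11
Step 2: prey: 60+30-33=57; pred: 11+6-5=12
Step 3: prey: 57+28-34=51; pred: 12+6-6=12
Step 4: prey: 51+25-30=46; pred: 12+6-6=12
Step 5: prey: 46+23-27=42; pred: 12+5-6=11
Step 6: prey: 42+21-23=40; pred: 11+4-5=10
Step 7: prey: 40+20-20=40; pred: 10+4-5=9
Step 8: prey: 40+20-18=42; pred: 9+3-4=8
Step 9: prey: 42+21-16=47; pred: 8+3-4=7
Step 10: prey: 47+23-16=54; pred: 7+3-3=7
Step 11: prey: 54+27-18=63; pred: 7+3-3=7
Max prey = 63 at step 11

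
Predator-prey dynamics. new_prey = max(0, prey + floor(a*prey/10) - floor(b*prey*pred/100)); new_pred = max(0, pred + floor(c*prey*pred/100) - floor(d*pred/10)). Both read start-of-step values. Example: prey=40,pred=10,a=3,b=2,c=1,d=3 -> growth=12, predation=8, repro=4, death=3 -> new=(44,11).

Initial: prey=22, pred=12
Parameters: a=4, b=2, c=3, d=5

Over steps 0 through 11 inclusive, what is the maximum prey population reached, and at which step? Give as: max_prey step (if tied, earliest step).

Step 1: prey: 22+8-5=25; pred: 12+7-6=13
Step 2: prey: 25+10-6=29; pred: 13+9-6=16
Step 3: prey: 29+11-9=31; pred: 16+13-8=21
Step 4: prey: 31+12-13=30; pred: 21+19-10=30
Step 5: prey: 30+12-18=24; pred: 30+27-15=42
Step 6: prey: 24+9-20=13; pred: 42+30-21=51
Step 7: prey: 13+5-13=5; pred: 51+19-25=45
Step 8: prey: 5+2-4=3; pred: 45+6-22=29
Step 9: prey: 3+1-1=3; pred: 29+2-14=17
Step 10: prey: 3+1-1=3; pred: 17+1-8=10
Step 11: prey: 3+1-0=4; pred: 10+0-5=5
Max prey = 31 at step 3

Answer: 31 3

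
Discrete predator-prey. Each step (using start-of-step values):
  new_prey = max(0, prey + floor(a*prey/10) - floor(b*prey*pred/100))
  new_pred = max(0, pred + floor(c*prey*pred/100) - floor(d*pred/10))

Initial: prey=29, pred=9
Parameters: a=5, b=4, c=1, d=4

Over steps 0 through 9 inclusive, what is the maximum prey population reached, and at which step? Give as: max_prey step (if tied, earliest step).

Answer: 82 7

Derivation:
Step 1: prey: 29+14-10=33; pred: 9+2-3=8
Step 2: prey: 33+16-10=39; pred: 8+2-3=7
Step 3: prey: 39+19-10=48; pred: 7+2-2=7
Step 4: prey: 48+24-13=59; pred: 7+3-2=8
Step 5: prey: 59+29-18=70; pred: 8+4-3=9
Step 6: prey: 70+35-25=80; pred: 9+6-3=12
Step 7: prey: 80+40-38=82; pred: 12+9-4=17
Step 8: prey: 82+41-55=68; pred: 17+13-6=24
Step 9: prey: 68+34-65=37; pred: 24+16-9=31
Max prey = 82 at step 7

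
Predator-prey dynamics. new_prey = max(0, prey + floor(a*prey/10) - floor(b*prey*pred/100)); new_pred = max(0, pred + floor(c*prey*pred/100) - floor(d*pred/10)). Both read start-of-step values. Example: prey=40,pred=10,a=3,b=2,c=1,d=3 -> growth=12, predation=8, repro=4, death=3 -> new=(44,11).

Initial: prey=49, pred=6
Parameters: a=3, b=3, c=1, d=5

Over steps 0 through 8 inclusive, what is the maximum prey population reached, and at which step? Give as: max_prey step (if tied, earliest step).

Answer: 91 6

Derivation:
Step 1: prey: 49+14-8=55; pred: 6+2-3=5
Step 2: prey: 55+16-8=63; pred: 5+2-2=5
Step 3: prey: 63+18-9=72; pred: 5+3-2=6
Step 4: prey: 72+21-12=81; pred: 6+4-3=7
Step 5: prey: 81+24-17=88; pred: 7+5-3=9
Step 6: prey: 88+26-23=91; pred: 9+7-4=12
Step 7: prey: 91+27-32=86; pred: 12+10-6=16
Step 8: prey: 86+25-41=70; pred: 16+13-8=21
Max prey = 91 at step 6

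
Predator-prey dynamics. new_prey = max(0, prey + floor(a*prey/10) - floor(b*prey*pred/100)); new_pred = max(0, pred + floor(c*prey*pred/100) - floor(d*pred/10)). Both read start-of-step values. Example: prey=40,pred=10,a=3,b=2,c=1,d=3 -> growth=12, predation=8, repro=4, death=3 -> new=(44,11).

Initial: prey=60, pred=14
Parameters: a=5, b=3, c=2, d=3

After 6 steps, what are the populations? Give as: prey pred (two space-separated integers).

Answer: 0 30

Derivation:
Step 1: prey: 60+30-25=65; pred: 14+16-4=26
Step 2: prey: 65+32-50=47; pred: 26+33-7=52
Step 3: prey: 47+23-73=0; pred: 52+48-15=85
Step 4: prey: 0+0-0=0; pred: 85+0-25=60
Step 5: prey: 0+0-0=0; pred: 60+0-18=42
Step 6: prey: 0+0-0=0; pred: 42+0-12=30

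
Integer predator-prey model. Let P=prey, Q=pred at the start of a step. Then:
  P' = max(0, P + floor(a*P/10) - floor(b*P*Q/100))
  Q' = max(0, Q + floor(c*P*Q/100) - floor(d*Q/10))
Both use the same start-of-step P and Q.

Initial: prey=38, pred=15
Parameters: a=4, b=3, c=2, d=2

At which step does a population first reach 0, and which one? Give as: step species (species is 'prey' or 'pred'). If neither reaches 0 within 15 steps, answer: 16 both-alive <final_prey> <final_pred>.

Answer: 4 prey

Derivation:
Step 1: prey: 38+15-17=36; pred: 15+11-3=23
Step 2: prey: 36+14-24=26; pred: 23+16-4=35
Step 3: prey: 26+10-27=9; pred: 35+18-7=46
Step 4: prey: 9+3-12=0; pred: 46+8-9=45
First extinction: prey at step 4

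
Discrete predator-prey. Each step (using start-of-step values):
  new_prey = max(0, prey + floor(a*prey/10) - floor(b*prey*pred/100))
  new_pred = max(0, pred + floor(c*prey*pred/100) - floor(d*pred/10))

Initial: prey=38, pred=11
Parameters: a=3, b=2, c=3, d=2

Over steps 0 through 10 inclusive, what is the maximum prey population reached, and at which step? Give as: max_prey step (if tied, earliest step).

Step 1: prey: 38+11-8=41; pred: 11+12-2=21
Step 2: prey: 41+12-17=36; pred: 21+25-4=42
Step 3: prey: 36+10-30=16; pred: 42+45-8=79
Step 4: prey: 16+4-25=0; pred: 79+37-15=101
Step 5: prey: 0+0-0=0; pred: 101+0-20=81
Step 6: prey: 0+0-0=0; pred: 81+0-16=65
Step 7: prey: 0+0-0=0; pred: 65+0-13=52
Step 8: prey: 0+0-0=0; pred: 52+0-10=42
Step 9: prey: 0+0-0=0; pred: 42+0-8=34
Step 10: prey: 0+0-0=0; pred: 34+0-6=28
Max prey = 41 at step 1

Answer: 41 1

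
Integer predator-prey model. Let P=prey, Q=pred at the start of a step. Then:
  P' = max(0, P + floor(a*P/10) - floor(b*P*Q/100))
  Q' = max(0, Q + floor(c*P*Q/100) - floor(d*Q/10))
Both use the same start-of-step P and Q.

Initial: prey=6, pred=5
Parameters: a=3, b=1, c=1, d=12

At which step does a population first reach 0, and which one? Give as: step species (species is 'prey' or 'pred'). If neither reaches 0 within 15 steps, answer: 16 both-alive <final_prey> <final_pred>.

Step 1: prey: 6+1-0=7; pred: 5+0-6=0
First extinction: pred at step 1

Answer: 1 pred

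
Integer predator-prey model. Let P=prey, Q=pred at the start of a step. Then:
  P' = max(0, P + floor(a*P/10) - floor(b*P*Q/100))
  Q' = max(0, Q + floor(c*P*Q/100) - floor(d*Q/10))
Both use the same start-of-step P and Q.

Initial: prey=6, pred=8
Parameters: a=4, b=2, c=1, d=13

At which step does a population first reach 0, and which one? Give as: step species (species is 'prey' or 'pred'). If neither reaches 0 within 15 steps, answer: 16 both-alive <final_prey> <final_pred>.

Answer: 1 pred

Derivation:
Step 1: prey: 6+2-0=8; pred: 8+0-10=0
First extinction: pred at step 1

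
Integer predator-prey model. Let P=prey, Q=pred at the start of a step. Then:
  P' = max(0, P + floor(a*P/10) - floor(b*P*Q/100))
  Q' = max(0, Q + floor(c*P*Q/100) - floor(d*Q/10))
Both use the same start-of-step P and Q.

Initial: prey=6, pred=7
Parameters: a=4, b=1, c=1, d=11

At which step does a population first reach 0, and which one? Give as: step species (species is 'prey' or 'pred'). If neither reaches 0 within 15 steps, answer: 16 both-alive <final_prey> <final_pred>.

Answer: 1 pred

Derivation:
Step 1: prey: 6+2-0=8; pred: 7+0-7=0
First extinction: pred at step 1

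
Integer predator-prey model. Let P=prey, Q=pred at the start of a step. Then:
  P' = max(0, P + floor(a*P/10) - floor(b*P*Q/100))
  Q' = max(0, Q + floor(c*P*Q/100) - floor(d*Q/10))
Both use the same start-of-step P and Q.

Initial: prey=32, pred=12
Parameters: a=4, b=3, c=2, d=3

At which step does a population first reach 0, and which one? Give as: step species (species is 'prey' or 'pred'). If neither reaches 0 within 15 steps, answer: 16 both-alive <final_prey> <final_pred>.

Answer: 16 both-alive 1 3

Derivation:
Step 1: prey: 32+12-11=33; pred: 12+7-3=16
Step 2: prey: 33+13-15=31; pred: 16+10-4=22
Step 3: prey: 31+12-20=23; pred: 22+13-6=29
Step 4: prey: 23+9-20=12; pred: 29+13-8=34
Step 5: prey: 12+4-12=4; pred: 34+8-10=32
Step 6: prey: 4+1-3=2; pred: 32+2-9=25
Step 7: prey: 2+0-1=1; pred: 25+1-7=19
Step 8: prey: 1+0-0=1; pred: 19+0-5=14
Step 9: prey: 1+0-0=1; pred: 14+0-4=10
Step 10: prey: 1+0-0=1; pred: 10+0-3=7
Step 11: prey: 1+0-0=1; pred: 7+0-2=5
Step 12: prey: 1+0-0=1; pred: 5+0-1=4
Step 13: prey: 1+0-0=1; pred: 4+0-1=3
Step 14: prey: 1+0-0=1; pred: 3+0-0=3
Steps 15-15: state stable at prey=1, pred=3 (no change)
No extinction within 15 steps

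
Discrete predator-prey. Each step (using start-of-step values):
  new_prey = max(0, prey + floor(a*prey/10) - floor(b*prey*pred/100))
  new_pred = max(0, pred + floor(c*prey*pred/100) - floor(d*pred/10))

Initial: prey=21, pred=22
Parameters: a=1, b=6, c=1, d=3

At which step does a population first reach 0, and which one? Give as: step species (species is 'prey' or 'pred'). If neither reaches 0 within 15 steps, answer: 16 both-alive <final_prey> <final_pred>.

Step 1: prey: 21+2-27=0; pred: 22+4-6=20
First extinction: prey at step 1

Answer: 1 prey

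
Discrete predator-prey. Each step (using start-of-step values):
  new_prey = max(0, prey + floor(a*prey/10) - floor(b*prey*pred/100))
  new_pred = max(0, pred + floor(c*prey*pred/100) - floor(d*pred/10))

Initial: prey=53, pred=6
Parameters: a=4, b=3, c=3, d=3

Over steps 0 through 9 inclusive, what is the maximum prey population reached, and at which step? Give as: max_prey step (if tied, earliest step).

Step 1: prey: 53+21-9=65; pred: 6+9-1=14
Step 2: prey: 65+26-27=64; pred: 14+27-4=37
Step 3: prey: 64+25-71=18; pred: 37+71-11=97
Step 4: prey: 18+7-52=0; pred: 97+52-29=120
Step 5: prey: 0+0-0=0; pred: 120+0-36=84
Step 6: prey: 0+0-0=0; pred: 84+0-25=59
Step 7: prey: 0+0-0=0; pred: 59+0-17=42
Step 8: prey: 0+0-0=0; pred: 42+0-12=30
Step 9: prey: 0+0-0=0; pred: 30+0-9=21
Max prey = 65 at step 1

Answer: 65 1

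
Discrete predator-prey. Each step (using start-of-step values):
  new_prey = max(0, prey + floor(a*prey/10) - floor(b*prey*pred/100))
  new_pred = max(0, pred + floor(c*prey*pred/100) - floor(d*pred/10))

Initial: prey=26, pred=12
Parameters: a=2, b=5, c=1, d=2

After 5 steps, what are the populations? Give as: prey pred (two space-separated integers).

Answer: 2 8

Derivation:
Step 1: prey: 26+5-15=16; pred: 12+3-2=13
Step 2: prey: 16+3-10=9; pred: 13+2-2=13
Step 3: prey: 9+1-5=5; pred: 13+1-2=12
Step 4: prey: 5+1-3=3; pred: 12+0-2=10
Step 5: prey: 3+0-1=2; pred: 10+0-2=8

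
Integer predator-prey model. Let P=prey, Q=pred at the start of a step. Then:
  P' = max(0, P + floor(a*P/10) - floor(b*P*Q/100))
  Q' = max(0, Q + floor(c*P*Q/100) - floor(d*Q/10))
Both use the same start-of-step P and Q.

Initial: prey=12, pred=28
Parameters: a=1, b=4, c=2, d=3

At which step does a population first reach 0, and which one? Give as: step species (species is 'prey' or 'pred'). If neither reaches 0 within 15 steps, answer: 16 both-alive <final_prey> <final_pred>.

Answer: 1 prey

Derivation:
Step 1: prey: 12+1-13=0; pred: 28+6-8=26
First extinction: prey at step 1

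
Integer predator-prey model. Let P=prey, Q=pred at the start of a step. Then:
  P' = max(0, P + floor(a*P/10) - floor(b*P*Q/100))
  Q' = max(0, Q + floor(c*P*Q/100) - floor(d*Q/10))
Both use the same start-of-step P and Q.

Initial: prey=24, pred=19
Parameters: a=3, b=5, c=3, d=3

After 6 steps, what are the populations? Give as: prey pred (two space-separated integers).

Answer: 0 7

Derivation:
Step 1: prey: 24+7-22=9; pred: 19+13-5=27
Step 2: prey: 9+2-12=0; pred: 27+7-8=26
Step 3: prey: 0+0-0=0; pred: 26+0-7=19
Step 4: prey: 0+0-0=0; pred: 19+0-5=14
Step 5: prey: 0+0-0=0; pred: 14+0-4=10
Step 6: prey: 0+0-0=0; pred: 10+0-3=7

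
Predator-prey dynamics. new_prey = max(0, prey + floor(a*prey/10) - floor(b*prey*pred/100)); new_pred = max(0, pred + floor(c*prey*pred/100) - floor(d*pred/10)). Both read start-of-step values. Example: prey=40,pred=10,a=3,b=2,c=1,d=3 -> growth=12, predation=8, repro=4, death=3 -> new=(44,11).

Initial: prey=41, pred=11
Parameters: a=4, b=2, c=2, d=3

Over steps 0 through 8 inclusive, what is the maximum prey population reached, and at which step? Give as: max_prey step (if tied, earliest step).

Step 1: prey: 41+16-9=48; pred: 11+9-3=17
Step 2: prey: 48+19-16=51; pred: 17+16-5=28
Step 3: prey: 51+20-28=43; pred: 28+28-8=48
Step 4: prey: 43+17-41=19; pred: 48+41-14=75
Step 5: prey: 19+7-28=0; pred: 75+28-22=81
Step 6: prey: 0+0-0=0; pred: 81+0-24=57
Step 7: prey: 0+0-0=0; pred: 57+0-17=40
Step 8: prey: 0+0-0=0; pred: 40+0-12=28
Max prey = 51 at step 2

Answer: 51 2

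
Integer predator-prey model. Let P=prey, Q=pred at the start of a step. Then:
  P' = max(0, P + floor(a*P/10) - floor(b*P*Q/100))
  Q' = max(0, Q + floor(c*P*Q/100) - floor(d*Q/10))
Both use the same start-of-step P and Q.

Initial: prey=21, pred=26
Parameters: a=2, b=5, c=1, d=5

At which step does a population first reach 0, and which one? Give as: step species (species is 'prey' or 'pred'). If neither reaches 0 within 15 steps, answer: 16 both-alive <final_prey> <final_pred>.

Answer: 1 prey

Derivation:
Step 1: prey: 21+4-27=0; pred: 26+5-13=18
First extinction: prey at step 1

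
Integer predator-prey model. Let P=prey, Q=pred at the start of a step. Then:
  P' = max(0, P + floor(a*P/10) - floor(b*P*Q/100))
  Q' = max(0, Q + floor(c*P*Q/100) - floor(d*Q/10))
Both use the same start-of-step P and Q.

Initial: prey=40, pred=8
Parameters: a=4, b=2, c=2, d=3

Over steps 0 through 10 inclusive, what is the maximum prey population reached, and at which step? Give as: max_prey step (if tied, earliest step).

Step 1: prey: 40+16-6=50; pred: 8+6-2=12
Step 2: prey: 50+20-12=58; pred: 12+12-3=21
Step 3: prey: 58+23-24=57; pred: 21+24-6=39
Step 4: prey: 57+22-44=35; pred: 39+44-11=72
Step 5: prey: 35+14-50=0; pred: 72+50-21=101
Step 6: prey: 0+0-0=0; pred: 101+0-30=71
Step 7: prey: 0+0-0=0; pred: 71+0-21=50
Step 8: prey: 0+0-0=0; pred: 50+0-15=35
Step 9: prey: 0+0-0=0; pred: 35+0-10=25
Step 10: prey: 0+0-0=0; pred: 25+0-7=18
Max prey = 58 at step 2

Answer: 58 2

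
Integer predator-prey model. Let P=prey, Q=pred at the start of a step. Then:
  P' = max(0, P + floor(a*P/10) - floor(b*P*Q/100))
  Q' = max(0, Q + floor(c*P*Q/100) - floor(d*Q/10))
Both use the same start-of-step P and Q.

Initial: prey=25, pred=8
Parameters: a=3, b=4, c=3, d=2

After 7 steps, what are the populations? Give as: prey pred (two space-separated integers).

Answer: 0 16

Derivation:
Step 1: prey: 25+7-8=24; pred: 8+6-1=13
Step 2: prey: 24+7-12=19; pred: 13+9-2=20
Step 3: prey: 19+5-15=9; pred: 20+11-4=27
Step 4: prey: 9+2-9=2; pred: 27+7-5=29
Step 5: prey: 2+0-2=0; pred: 29+1-5=25
Step 6: prey: 0+0-0=0; pred: 25+0-5=20
Step 7: prey: 0+0-0=0; pred: 20+0-4=16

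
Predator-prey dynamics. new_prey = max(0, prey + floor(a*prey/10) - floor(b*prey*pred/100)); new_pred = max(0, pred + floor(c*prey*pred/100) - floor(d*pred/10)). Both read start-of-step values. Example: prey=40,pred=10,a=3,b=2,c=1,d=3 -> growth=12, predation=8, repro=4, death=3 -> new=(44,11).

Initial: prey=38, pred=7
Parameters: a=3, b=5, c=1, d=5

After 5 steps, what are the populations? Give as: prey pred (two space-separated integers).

Answer: 47 3

Derivation:
Step 1: prey: 38+11-13=36; pred: 7+2-3=6
Step 2: prey: 36+10-10=36; pred: 6+2-3=5
Step 3: prey: 36+10-9=37; pred: 5+1-2=4
Step 4: prey: 37+11-7=41; pred: 4+1-2=3
Step 5: prey: 41+12-6=47; pred: 3+1-1=3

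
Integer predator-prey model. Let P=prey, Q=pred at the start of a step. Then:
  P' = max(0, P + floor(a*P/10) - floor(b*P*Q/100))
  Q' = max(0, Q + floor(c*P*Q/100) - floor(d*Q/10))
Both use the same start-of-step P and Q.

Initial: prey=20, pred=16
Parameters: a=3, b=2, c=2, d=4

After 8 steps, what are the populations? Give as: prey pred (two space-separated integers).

Step 1: prey: 20+6-6=20; pred: 16+6-6=16
Step 2: prey: 20+6-6=20; pred: 16+6-6=16
Step 3: prey: 20+6-6=20; pred: 16+6-6=16
Step 4: prey: 20+6-6=20; pred: 16+6-6=16
Step 5: prey: 20+6-6=20; pred: 16+6-6=16
Step 6: prey: 20+6-6=20; pred: 16+6-6=16
Step 7: prey: 20+6-6=20; pred: 16+6-6=16
Step 8: prey: 20+6-6=20; pred: 16+6-6=16

Answer: 20 16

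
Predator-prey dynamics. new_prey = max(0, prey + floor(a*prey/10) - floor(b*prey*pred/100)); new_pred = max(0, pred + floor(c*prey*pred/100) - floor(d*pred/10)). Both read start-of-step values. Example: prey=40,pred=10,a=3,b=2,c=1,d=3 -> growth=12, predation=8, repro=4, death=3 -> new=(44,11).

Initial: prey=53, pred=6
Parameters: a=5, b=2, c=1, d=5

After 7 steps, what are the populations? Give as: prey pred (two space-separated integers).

Answer: 0 174

Derivation:
Step 1: prey: 53+26-6=73; pred: 6+3-3=6
Step 2: prey: 73+36-8=101; pred: 6+4-3=7
Step 3: prey: 101+50-14=137; pred: 7+7-3=11
Step 4: prey: 137+68-30=175; pred: 11+15-5=21
Step 5: prey: 175+87-73=189; pred: 21+36-10=47
Step 6: prey: 189+94-177=106; pred: 47+88-23=112
Step 7: prey: 106+53-237=0; pred: 112+118-56=174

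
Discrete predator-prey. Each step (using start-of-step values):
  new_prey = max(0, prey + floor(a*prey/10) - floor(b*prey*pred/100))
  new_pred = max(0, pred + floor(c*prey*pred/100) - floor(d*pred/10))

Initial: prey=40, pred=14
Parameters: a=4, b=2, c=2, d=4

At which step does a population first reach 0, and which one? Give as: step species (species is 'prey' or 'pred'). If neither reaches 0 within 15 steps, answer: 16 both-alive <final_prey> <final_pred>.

Step 1: prey: 40+16-11=45; pred: 14+11-5=20
Step 2: prey: 45+18-18=45; pred: 20+18-8=30
Step 3: prey: 45+18-27=36; pred: 30+27-12=45
Step 4: prey: 36+14-32=18; pred: 45+32-18=59
Step 5: prey: 18+7-21=4; pred: 59+21-23=57
Step 6: prey: 4+1-4=1; pred: 57+4-22=39
Step 7: prey: 1+0-0=1; pred: 39+0-15=24
Step 8: prey: 1+0-0=1; pred: 24+0-9=15
Step 9: prey: 1+0-0=1; pred: 15+0-6=9
Step 10: prey: 1+0-0=1; pred: 9+0-3=6
Step 11: prey: 1+0-0=1; pred: 6+0-2=4
Step 12: prey: 1+0-0=1; pred: 4+0-1=3
Step 13: prey: 1+0-0=1; pred: 3+0-1=2
Step 14: prey: 1+0-0=1; pred: 2+0-0=2
Steps 15-15: state stable at prey=1, pred=2 (no change)
No extinction within 15 steps

Answer: 16 both-alive 1 2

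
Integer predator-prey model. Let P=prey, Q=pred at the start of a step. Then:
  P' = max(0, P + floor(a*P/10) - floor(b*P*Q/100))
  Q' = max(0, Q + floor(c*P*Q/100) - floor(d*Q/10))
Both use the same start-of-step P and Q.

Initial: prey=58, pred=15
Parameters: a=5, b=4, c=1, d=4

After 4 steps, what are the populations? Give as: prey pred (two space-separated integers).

Step 1: prey: 58+29-34=53; pred: 15+8-6=17
Step 2: prey: 53+26-36=43; pred: 17+9-6=20
Step 3: prey: 43+21-34=30; pred: 20+8-8=20
Step 4: prey: 30+15-24=21; pred: 20+6-8=18

Answer: 21 18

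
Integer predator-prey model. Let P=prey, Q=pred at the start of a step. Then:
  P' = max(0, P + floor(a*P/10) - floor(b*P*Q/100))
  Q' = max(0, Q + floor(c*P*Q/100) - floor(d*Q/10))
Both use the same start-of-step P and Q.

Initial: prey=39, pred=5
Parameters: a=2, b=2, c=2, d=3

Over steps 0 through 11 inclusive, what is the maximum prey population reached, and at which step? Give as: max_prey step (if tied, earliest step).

Step 1: prey: 39+7-3=43; pred: 5+3-1=7
Step 2: prey: 43+8-6=45; pred: 7+6-2=11
Step 3: prey: 45+9-9=45; pred: 11+9-3=17
Step 4: prey: 45+9-15=39; pred: 17+15-5=27
Step 5: prey: 39+7-21=25; pred: 27+21-8=40
Step 6: prey: 25+5-20=10; pred: 40+20-12=48
Step 7: prey: 10+2-9=3; pred: 48+9-14=43
Step 8: prey: 3+0-2=1; pred: 43+2-12=33
Step 9: prey: 1+0-0=1; pred: 33+0-9=24
Step 10: prey: 1+0-0=1; pred: 24+0-7=17
Step 11: prey: 1+0-0=1; pred: 17+0-5=12
Max prey = 45 at step 2

Answer: 45 2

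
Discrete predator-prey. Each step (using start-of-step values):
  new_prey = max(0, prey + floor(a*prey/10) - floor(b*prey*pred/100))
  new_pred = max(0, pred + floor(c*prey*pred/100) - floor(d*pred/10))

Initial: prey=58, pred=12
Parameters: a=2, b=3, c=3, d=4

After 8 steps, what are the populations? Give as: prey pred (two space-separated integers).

Step 1: prey: 58+11-20=49; pred: 12+20-4=28
Step 2: prey: 49+9-41=17; pred: 28+41-11=58
Step 3: prey: 17+3-29=0; pred: 58+29-23=64
Step 4: prey: 0+0-0=0; pred: 64+0-25=39
Step 5: prey: 0+0-0=0; pred: 39+0-15=24
Step 6: prey: 0+0-0=0; pred: 24+0-9=15
Step 7: prey: 0+0-0=0; pred: 15+0-6=9
Step 8: prey: 0+0-0=0; pred: 9+0-3=6

Answer: 0 6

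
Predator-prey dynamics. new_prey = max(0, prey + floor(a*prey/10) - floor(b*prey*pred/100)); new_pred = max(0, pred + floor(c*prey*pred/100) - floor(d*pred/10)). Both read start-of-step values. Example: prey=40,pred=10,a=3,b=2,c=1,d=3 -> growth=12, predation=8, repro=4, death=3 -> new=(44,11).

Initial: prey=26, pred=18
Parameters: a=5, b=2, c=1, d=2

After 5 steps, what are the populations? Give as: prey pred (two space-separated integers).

Answer: 36 33

Derivation:
Step 1: prey: 26+13-9=30; pred: 18+4-3=19
Step 2: prey: 30+15-11=34; pred: 19+5-3=21
Step 3: prey: 34+17-14=37; pred: 21+7-4=24
Step 4: prey: 37+18-17=38; pred: 24+8-4=28
Step 5: prey: 38+19-21=36; pred: 28+10-5=33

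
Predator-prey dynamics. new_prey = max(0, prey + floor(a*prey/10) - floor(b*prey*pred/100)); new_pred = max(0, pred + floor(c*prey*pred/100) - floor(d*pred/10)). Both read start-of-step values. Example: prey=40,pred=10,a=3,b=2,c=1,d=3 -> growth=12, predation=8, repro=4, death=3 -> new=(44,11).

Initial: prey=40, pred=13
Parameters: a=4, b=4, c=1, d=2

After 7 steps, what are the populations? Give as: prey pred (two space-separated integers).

Answer: 3 13

Derivation:
Step 1: prey: 40+16-20=36; pred: 13+5-2=16
Step 2: prey: 36+14-23=27; pred: 16+5-3=18
Step 3: prey: 27+10-19=18; pred: 18+4-3=19
Step 4: prey: 18+7-13=12; pred: 19+3-3=19
Step 5: prey: 12+4-9=7; pred: 19+2-3=18
Step 6: prey: 7+2-5=4; pred: 18+1-3=16
Step 7: prey: 4+1-2=3; pred: 16+0-3=13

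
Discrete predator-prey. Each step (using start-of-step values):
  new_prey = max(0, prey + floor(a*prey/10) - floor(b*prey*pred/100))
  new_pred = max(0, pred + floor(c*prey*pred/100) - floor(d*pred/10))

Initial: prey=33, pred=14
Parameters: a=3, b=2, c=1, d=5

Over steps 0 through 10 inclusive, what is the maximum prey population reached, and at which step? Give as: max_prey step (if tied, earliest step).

Step 1: prey: 33+9-9=33; pred: 14+4-7=11
Step 2: prey: 33+9-7=35; pred: 11+3-5=9
Step 3: prey: 35+10-6=39; pred: 9+3-4=8
Step 4: prey: 39+11-6=44; pred: 8+3-4=7
Step 5: prey: 44+13-6=51; pred: 7+3-3=7
Step 6: prey: 51+15-7=59; pred: 7+3-3=7
Step 7: prey: 59+17-8=68; pred: 7+4-3=8
Step 8: prey: 68+20-10=78; pred: 8+5-4=9
Step 9: prey: 78+23-14=87; pred: 9+7-4=12
Step 10: prey: 87+26-20=93; pred: 12+10-6=16
Max prey = 93 at step 10

Answer: 93 10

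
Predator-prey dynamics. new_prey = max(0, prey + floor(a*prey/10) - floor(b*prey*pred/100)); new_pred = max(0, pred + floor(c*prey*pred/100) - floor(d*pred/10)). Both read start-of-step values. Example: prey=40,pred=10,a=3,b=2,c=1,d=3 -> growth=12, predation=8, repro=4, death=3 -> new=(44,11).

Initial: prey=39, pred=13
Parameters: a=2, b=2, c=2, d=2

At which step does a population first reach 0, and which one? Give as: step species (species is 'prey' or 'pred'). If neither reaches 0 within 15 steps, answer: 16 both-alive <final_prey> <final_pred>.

Step 1: prey: 39+7-10=36; pred: 13+10-2=21
Step 2: prey: 36+7-15=28; pred: 21+15-4=32
Step 3: prey: 28+5-17=16; pred: 32+17-6=43
Step 4: prey: 16+3-13=6; pred: 43+13-8=48
Step 5: prey: 6+1-5=2; pred: 48+5-9=44
Step 6: prey: 2+0-1=1; pred: 44+1-8=37
Step 7: prey: 1+0-0=1; pred: 37+0-7=30
Step 8: prey: 1+0-0=1; pred: 30+0-6=24
Step 9: prey: 1+0-0=1; pred: 24+0-4=20
Step 10: prey: 1+0-0=1; pred: 20+0-4=16
Step 11: prey: 1+0-0=1; pred: 16+0-3=13
Step 12: prey: 1+0-0=1; pred: 13+0-2=11
Step 13: prey: 1+0-0=1; pred: 11+0-2=9
Step 14: prey: 1+0-0=1; pred: 9+0-1=8
Step 15: prey: 1+0-0=1; pred: 8+0-1=7
No extinction within 15 steps

Answer: 16 both-alive 1 7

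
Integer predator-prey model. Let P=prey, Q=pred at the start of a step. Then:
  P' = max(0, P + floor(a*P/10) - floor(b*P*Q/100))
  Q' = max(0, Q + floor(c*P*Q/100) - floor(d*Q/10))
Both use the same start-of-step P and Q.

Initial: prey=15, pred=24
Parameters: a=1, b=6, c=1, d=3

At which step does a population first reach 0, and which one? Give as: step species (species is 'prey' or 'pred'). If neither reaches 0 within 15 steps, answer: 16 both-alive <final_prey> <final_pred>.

Step 1: prey: 15+1-21=0; pred: 24+3-7=20
First extinction: prey at step 1

Answer: 1 prey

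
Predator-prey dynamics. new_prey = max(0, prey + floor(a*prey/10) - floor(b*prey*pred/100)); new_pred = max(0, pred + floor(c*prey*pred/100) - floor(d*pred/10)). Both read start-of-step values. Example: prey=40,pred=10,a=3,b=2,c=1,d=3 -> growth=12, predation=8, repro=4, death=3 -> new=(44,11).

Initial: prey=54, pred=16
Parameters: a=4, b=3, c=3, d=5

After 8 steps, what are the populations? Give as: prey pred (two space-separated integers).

Answer: 0 3

Derivation:
Step 1: prey: 54+21-25=50; pred: 16+25-8=33
Step 2: prey: 50+20-49=21; pred: 33+49-16=66
Step 3: prey: 21+8-41=0; pred: 66+41-33=74
Step 4: prey: 0+0-0=0; pred: 74+0-37=37
Step 5: prey: 0+0-0=0; pred: 37+0-18=19
Step 6: prey: 0+0-0=0; pred: 19+0-9=10
Step 7: prey: 0+0-0=0; pred: 10+0-5=5
Step 8: prey: 0+0-0=0; pred: 5+0-2=3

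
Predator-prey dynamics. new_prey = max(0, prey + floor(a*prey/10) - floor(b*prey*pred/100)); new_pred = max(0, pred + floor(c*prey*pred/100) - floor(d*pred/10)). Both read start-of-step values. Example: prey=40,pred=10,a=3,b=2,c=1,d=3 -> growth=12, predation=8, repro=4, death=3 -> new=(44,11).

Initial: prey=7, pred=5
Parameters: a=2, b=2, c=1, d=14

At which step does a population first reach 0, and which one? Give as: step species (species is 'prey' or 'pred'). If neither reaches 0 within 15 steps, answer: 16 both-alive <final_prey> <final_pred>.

Step 1: prey: 7+1-0=8; pred: 5+0-7=0
First extinction: pred at step 1

Answer: 1 pred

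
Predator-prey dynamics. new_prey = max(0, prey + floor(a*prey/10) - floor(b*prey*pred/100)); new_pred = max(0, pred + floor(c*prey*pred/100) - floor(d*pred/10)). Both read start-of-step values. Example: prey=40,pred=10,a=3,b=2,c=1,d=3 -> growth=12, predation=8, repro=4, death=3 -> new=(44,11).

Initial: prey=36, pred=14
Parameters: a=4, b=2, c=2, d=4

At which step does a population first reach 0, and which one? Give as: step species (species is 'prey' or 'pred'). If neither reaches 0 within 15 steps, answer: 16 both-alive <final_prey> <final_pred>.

Step 1: prey: 36+14-10=40; pred: 14+10-5=19
Step 2: prey: 40+16-15=41; pred: 19+15-7=27
Step 3: prey: 41+16-22=35; pred: 27+22-10=39
Step 4: prey: 35+14-27=22; pred: 39+27-15=51
Step 5: prey: 22+8-22=8; pred: 51+22-20=53
Step 6: prey: 8+3-8=3; pred: 53+8-21=40
Step 7: prey: 3+1-2=2; pred: 40+2-16=26
Step 8: prey: 2+0-1=1; pred: 26+1-10=17
Step 9: prey: 1+0-0=1; pred: 17+0-6=11
Step 10: prey: 1+0-0=1; pred: 11+0-4=7
Step 11: prey: 1+0-0=1; pred: 7+0-2=5
Step 12: prey: 1+0-0=1; pred: 5+0-2=3
Step 13: prey: 1+0-0=1; pred: 3+0-1=2
Step 14: prey: 1+0-0=1; pred: 2+0-0=2
Steps 15-15: state stable at prey=1, pred=2 (no change)
No extinction within 15 steps

Answer: 16 both-alive 1 2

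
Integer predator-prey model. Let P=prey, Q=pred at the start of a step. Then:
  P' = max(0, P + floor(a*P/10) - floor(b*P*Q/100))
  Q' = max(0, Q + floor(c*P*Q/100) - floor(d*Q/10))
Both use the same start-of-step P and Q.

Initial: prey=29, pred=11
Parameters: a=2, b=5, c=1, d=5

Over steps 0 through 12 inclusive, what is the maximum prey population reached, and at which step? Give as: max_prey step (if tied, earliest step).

Step 1: prey: 29+5-15=19; pred: 11+3-5=9
Step 2: prey: 19+3-8=14; pred: 9+1-4=6
Step 3: prey: 14+2-4=12; pred: 6+0-3=3
Step 4: prey: 12+2-1=13; pred: 3+0-1=2
Step 5: prey: 13+2-1=14; pred: 2+0-1=1
Step 6: prey: 14+2-0=16; pred: 1+0-0=1
Step 7: prey: 16+3-0=19; pred: 1+0-0=1
Step 8: prey: 19+3-0=22; pred: 1+0-0=1
Step 9: prey: 22+4-1=25; pred: 1+0-0=1
Step 10: prey: 25+5-1=29; pred: 1+0-0=1
Step 11: prey: 29+5-1=33; pred: 1+0-0=1
Step 12: prey: 33+6-1=38; pred: 1+0-0=1
Max prey = 38 at step 12

Answer: 38 12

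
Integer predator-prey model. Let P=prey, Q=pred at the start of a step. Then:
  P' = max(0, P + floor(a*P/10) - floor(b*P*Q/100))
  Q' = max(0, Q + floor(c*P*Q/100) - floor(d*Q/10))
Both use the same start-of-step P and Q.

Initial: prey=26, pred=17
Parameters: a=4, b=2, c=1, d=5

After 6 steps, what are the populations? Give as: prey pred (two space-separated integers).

Answer: 74 8

Derivation:
Step 1: prey: 26+10-8=28; pred: 17+4-8=13
Step 2: prey: 28+11-7=32; pred: 13+3-6=10
Step 3: prey: 32+12-6=38; pred: 10+3-5=8
Step 4: prey: 38+15-6=47; pred: 8+3-4=7
Step 5: prey: 47+18-6=59; pred: 7+3-3=7
Step 6: prey: 59+23-8=74; pred: 7+4-3=8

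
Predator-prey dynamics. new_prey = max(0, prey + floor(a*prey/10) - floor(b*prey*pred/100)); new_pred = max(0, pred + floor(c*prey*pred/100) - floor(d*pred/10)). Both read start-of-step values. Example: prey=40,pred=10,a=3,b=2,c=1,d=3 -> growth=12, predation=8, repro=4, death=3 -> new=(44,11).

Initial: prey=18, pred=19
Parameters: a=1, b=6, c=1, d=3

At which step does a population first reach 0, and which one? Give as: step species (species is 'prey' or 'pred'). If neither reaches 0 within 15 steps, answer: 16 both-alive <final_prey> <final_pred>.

Step 1: prey: 18+1-20=0; pred: 19+3-5=17
First extinction: prey at step 1

Answer: 1 prey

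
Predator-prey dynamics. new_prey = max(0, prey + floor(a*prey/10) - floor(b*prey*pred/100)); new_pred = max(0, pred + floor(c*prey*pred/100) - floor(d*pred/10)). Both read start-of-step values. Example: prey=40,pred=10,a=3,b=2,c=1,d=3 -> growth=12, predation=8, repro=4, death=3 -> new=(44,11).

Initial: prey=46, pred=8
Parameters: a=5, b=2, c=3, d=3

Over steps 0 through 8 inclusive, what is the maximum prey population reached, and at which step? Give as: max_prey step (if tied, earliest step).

Step 1: prey: 46+23-7=62; pred: 8+11-2=17
Step 2: prey: 62+31-21=72; pred: 17+31-5=43
Step 3: prey: 72+36-61=47; pred: 43+92-12=123
Step 4: prey: 47+23-115=0; pred: 123+173-36=260
Step 5: prey: 0+0-0=0; pred: 260+0-78=182
Step 6: prey: 0+0-0=0; pred: 182+0-54=128
Step 7: prey: 0+0-0=0; pred: 128+0-38=90
Step 8: prey: 0+0-0=0; pred: 90+0-27=63
Max prey = 72 at step 2

Answer: 72 2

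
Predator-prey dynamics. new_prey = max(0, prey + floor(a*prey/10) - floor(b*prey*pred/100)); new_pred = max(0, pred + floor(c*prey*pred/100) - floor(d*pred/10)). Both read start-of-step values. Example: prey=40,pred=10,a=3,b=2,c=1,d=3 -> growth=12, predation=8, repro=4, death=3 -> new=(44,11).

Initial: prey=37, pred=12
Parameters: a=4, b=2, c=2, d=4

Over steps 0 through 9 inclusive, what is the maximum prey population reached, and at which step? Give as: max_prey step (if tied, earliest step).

Answer: 47 2

Derivation:
Step 1: prey: 37+14-8=43; pred: 12+8-4=16
Step 2: prey: 43+17-13=47; pred: 16+13-6=23
Step 3: prey: 47+18-21=44; pred: 23+21-9=35
Step 4: prey: 44+17-30=31; pred: 35+30-14=51
Step 5: prey: 31+12-31=12; pred: 51+31-20=62
Step 6: prey: 12+4-14=2; pred: 62+14-24=52
Step 7: prey: 2+0-2=0; pred: 52+2-20=34
Step 8: prey: 0+0-0=0; pred: 34+0-13=21
Step 9: prey: 0+0-0=0; pred: 21+0-8=13
Max prey = 47 at step 2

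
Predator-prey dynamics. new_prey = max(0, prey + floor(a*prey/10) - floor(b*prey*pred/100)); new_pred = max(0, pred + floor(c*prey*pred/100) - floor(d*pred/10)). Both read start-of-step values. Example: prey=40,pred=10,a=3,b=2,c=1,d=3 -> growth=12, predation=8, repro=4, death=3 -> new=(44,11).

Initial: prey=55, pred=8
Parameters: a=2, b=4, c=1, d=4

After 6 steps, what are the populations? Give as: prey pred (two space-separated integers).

Step 1: prey: 55+11-17=49; pred: 8+4-3=9
Step 2: prey: 49+9-17=41; pred: 9+4-3=10
Step 3: prey: 41+8-16=33; pred: 10+4-4=10
Step 4: prey: 33+6-13=26; pred: 10+3-4=9
Step 5: prey: 26+5-9=22; pred: 9+2-3=8
Step 6: prey: 22+4-7=19; pred: 8+1-3=6

Answer: 19 6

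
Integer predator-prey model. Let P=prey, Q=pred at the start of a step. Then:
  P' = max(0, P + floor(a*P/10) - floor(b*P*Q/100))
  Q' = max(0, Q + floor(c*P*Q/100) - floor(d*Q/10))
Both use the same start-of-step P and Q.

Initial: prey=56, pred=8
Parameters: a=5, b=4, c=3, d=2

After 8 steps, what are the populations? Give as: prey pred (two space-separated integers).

Step 1: prey: 56+28-17=67; pred: 8+13-1=20
Step 2: prey: 67+33-53=47; pred: 20+40-4=56
Step 3: prey: 47+23-105=0; pred: 56+78-11=123
Step 4: prey: 0+0-0=0; pred: 123+0-24=99
Step 5: prey: 0+0-0=0; pred: 99+0-19=80
Step 6: prey: 0+0-0=0; pred: 80+0-16=64
Step 7: prey: 0+0-0=0; pred: 64+0-12=52
Step 8: prey: 0+0-0=0; pred: 52+0-10=42

Answer: 0 42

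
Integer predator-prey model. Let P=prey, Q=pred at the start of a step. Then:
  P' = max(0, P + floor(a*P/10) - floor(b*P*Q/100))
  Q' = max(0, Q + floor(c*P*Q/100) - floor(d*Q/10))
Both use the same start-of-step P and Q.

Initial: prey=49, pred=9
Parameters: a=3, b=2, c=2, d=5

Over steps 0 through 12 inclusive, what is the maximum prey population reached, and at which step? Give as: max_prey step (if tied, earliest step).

Step 1: prey: 49+14-8=55; pred: 9+8-4=13
Step 2: prey: 55+16-14=57; pred: 13+14-6=21
Step 3: prey: 57+17-23=51; pred: 21+23-10=34
Step 4: prey: 51+15-34=32; pred: 34+34-17=51
Step 5: prey: 32+9-32=9; pred: 51+32-25=58
Step 6: prey: 9+2-10=1; pred: 58+10-29=39
Step 7: prey: 1+0-0=1; pred: 39+0-19=20
Step 8: prey: 1+0-0=1; pred: 20+0-10=10
Step 9: prey: 1+0-0=1; pred: 10+0-5=5
Step 10: prey: 1+0-0=1; pred: 5+0-2=3
Step 11: prey: 1+0-0=1; pred: 3+0-1=2
Step 12: prey: 1+0-0=1; pred: 2+0-1=1
Max prey = 57 at step 2

Answer: 57 2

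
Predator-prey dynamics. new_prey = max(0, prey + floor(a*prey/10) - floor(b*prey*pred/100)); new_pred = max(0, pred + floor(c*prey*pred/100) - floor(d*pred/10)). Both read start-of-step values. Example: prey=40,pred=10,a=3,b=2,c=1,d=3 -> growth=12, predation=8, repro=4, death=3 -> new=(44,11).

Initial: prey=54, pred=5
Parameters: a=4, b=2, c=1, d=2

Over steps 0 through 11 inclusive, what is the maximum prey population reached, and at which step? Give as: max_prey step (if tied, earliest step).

Step 1: prey: 54+21-5=70; pred: 5+2-1=6
Step 2: prey: 70+28-8=90; pred: 6+4-1=9
Step 3: prey: 90+36-16=110; pred: 9+8-1=16
Step 4: prey: 110+44-35=119; pred: 16+17-3=30
Step 5: prey: 119+47-71=95; pred: 30+35-6=59
Step 6: prey: 95+38-112=21; pred: 59+56-11=104
Step 7: prey: 21+8-43=0; pred: 104+21-20=105
Step 8: prey: 0+0-0=0; pred: 105+0-21=84
Step 9: prey: 0+0-0=0; pred: 84+0-16=68
Step 10: prey: 0+0-0=0; pred: 68+0-13=55
Step 11: prey: 0+0-0=0; pred: 55+0-11=44
Max prey = 119 at step 4

Answer: 119 4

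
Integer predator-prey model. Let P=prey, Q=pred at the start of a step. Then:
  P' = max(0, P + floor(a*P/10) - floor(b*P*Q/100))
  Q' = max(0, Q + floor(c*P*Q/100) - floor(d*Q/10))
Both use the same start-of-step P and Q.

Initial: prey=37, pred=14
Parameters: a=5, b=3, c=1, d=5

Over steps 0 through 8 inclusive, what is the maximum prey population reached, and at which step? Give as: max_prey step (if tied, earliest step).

Answer: 102 7

Derivation:
Step 1: prey: 37+18-15=40; pred: 14+5-7=12
Step 2: prey: 40+20-14=46; pred: 12+4-6=10
Step 3: prey: 46+23-13=56; pred: 10+4-5=9
Step 4: prey: 56+28-15=69; pred: 9+5-4=10
Step 5: prey: 69+34-20=83; pred: 10+6-5=11
Step 6: prey: 83+41-27=97; pred: 11+9-5=15
Step 7: prey: 97+48-43=102; pred: 15+14-7=22
Step 8: prey: 102+51-67=86; pred: 22+22-11=33
Max prey = 102 at step 7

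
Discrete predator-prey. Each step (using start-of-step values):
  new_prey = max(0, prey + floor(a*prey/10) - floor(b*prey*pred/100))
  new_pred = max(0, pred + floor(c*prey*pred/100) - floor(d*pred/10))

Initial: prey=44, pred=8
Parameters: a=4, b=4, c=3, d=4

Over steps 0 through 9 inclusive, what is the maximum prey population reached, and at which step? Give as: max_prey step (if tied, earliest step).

Answer: 47 1

Derivation:
Step 1: prey: 44+17-14=47; pred: 8+10-3=15
Step 2: prey: 47+18-28=37; pred: 15+21-6=30
Step 3: prey: 37+14-44=7; pred: 30+33-12=51
Step 4: prey: 7+2-14=0; pred: 51+10-20=41
Step 5: prey: 0+0-0=0; pred: 41+0-16=25
Step 6: prey: 0+0-0=0; pred: 25+0-10=15
Step 7: prey: 0+0-0=0; pred: 15+0-6=9
Step 8: prey: 0+0-0=0; pred: 9+0-3=6
Step 9: prey: 0+0-0=0; pred: 6+0-2=4
Max prey = 47 at step 1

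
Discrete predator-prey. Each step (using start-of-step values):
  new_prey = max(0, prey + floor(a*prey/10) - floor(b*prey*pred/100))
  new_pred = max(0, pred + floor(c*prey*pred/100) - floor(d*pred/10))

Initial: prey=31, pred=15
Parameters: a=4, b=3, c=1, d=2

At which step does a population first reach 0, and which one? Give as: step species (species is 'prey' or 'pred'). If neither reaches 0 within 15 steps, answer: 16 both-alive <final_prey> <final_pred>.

Answer: 16 both-alive 17 9

Derivation:
Step 1: prey: 31+12-13=30; pred: 15+4-3=16
Step 2: prey: 30+12-14=28; pred: 16+4-3=17
Step 3: prey: 28+11-14=25; pred: 17+4-3=18
Step 4: prey: 25+10-13=22; pred: 18+4-3=19
Step 5: prey: 22+8-12=18; pred: 19+4-3=20
Step 6: prey: 18+7-10=15; pred: 20+3-4=19
Step 7: prey: 15+6-8=13; pred: 19+2-3=18
Step 8: prey: 13+5-7=11; pred: 18+2-3=17
Step 9: prey: 11+4-5=10; pred: 17+1-3=15
Step 10: prey: 10+4-4=10; pred: 15+1-3=13
Step 11: prey: 10+4-3=11; pred: 13+1-2=12
Step 12: prey: 11+4-3=12; pred: 12+1-2=11
Step 13: prey: 12+4-3=13; pred: 11+1-2=10
Step 14: prey: 13+5-3=15; pred: 10+1-2=9
Step 15: prey: 15+6-4=17; pred: 9+1-1=9
No extinction within 15 steps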